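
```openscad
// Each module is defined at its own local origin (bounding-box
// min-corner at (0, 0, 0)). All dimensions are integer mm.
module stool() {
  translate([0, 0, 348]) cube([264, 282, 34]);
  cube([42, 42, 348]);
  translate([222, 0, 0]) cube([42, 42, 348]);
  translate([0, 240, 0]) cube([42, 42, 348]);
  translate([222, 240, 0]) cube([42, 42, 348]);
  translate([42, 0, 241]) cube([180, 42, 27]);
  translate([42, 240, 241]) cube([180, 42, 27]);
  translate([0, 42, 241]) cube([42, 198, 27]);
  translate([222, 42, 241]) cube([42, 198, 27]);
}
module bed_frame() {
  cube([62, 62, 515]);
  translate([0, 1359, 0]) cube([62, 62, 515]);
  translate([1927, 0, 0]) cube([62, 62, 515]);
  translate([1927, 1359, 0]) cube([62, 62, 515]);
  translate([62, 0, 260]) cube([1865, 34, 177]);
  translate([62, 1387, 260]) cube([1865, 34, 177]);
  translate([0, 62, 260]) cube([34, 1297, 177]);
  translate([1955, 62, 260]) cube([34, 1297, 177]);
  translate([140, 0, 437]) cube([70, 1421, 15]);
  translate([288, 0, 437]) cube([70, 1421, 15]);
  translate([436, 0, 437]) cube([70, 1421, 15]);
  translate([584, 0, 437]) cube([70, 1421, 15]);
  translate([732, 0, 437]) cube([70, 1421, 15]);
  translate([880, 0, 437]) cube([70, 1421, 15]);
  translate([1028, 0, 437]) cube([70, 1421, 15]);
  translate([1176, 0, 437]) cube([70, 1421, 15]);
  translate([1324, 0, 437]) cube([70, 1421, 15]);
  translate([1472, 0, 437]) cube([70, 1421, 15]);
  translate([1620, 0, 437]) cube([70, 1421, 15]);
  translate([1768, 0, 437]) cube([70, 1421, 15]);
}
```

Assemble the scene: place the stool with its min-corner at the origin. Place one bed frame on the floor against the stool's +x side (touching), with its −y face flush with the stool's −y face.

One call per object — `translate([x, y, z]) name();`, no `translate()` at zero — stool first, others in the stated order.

stool();
translate([264, 0, 0]) bed_frame();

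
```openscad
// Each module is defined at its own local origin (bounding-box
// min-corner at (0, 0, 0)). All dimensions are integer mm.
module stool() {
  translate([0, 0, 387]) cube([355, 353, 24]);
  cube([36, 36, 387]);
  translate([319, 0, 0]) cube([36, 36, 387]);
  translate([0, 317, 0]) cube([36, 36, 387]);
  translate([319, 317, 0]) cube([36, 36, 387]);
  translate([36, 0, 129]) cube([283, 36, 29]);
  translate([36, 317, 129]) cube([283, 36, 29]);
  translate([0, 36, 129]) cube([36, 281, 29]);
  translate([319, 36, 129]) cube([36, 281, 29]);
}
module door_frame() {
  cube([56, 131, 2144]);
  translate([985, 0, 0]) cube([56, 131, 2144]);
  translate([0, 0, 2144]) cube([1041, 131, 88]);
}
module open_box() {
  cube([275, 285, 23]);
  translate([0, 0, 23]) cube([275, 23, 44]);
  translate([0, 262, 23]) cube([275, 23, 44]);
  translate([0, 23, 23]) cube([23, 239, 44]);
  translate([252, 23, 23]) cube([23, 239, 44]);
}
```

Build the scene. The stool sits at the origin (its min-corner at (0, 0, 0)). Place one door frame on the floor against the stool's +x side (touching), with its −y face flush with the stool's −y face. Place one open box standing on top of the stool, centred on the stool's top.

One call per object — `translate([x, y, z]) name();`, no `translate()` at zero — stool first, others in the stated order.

stool();
translate([355, 0, 0]) door_frame();
translate([40, 34, 411]) open_box();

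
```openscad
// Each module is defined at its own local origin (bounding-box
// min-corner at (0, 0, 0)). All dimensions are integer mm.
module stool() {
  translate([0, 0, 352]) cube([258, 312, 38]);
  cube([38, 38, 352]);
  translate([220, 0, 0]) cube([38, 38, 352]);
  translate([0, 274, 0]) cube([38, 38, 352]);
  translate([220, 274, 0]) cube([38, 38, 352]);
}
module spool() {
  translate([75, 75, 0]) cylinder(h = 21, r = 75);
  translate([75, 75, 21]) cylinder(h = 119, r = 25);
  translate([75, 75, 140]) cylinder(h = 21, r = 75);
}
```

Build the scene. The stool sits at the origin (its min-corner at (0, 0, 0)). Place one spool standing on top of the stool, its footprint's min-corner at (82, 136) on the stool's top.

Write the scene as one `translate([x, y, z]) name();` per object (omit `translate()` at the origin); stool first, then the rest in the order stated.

stool();
translate([82, 136, 390]) spool();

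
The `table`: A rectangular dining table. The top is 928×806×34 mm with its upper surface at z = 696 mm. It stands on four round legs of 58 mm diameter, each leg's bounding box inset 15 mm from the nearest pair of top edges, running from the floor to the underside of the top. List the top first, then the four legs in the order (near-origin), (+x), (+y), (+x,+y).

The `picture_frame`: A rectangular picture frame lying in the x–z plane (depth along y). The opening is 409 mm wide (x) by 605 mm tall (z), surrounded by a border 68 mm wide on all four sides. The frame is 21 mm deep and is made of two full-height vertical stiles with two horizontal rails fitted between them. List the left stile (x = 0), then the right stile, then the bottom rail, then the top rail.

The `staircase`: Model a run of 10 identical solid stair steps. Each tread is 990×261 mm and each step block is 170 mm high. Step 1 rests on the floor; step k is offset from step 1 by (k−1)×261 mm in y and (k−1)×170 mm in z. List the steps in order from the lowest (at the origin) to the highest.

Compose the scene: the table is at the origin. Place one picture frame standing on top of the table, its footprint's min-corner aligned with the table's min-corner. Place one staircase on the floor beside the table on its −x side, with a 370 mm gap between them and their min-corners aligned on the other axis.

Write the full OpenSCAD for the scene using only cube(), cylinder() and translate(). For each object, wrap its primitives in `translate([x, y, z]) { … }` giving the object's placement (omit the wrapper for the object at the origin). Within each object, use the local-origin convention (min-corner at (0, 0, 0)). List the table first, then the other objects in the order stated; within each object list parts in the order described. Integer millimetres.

translate([0, 0, 662]) cube([928, 806, 34]);
translate([44, 44, 0]) cylinder(h = 662, r = 29);
translate([884, 44, 0]) cylinder(h = 662, r = 29);
translate([44, 762, 0]) cylinder(h = 662, r = 29);
translate([884, 762, 0]) cylinder(h = 662, r = 29);
translate([0, 0, 696]) {
  cube([68, 21, 741]);
  translate([477, 0, 0]) cube([68, 21, 741]);
  translate([68, 0, 0]) cube([409, 21, 68]);
  translate([68, 0, 673]) cube([409, 21, 68]);
}
translate([-1360, 0, 0]) {
  cube([990, 261, 170]);
  translate([0, 261, 170]) cube([990, 261, 170]);
  translate([0, 522, 340]) cube([990, 261, 170]);
  translate([0, 783, 510]) cube([990, 261, 170]);
  translate([0, 1044, 680]) cube([990, 261, 170]);
  translate([0, 1305, 850]) cube([990, 261, 170]);
  translate([0, 1566, 1020]) cube([990, 261, 170]);
  translate([0, 1827, 1190]) cube([990, 261, 170]);
  translate([0, 2088, 1360]) cube([990, 261, 170]);
  translate([0, 2349, 1530]) cube([990, 261, 170]);
}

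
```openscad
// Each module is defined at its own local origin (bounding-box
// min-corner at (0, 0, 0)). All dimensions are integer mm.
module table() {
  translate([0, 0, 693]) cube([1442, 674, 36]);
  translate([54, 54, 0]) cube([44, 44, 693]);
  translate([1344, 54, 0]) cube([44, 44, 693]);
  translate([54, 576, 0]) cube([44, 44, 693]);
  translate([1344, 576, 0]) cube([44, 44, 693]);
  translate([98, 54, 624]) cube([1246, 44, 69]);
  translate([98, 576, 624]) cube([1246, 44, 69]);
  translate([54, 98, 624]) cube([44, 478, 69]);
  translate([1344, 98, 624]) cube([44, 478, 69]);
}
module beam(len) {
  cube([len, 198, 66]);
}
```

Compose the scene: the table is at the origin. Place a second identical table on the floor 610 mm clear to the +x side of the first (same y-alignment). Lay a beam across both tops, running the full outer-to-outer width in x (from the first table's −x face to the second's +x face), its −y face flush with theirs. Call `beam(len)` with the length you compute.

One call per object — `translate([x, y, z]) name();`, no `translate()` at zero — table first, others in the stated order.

table();
translate([2052, 0, 0]) table();
translate([0, 0, 729]) beam(3494);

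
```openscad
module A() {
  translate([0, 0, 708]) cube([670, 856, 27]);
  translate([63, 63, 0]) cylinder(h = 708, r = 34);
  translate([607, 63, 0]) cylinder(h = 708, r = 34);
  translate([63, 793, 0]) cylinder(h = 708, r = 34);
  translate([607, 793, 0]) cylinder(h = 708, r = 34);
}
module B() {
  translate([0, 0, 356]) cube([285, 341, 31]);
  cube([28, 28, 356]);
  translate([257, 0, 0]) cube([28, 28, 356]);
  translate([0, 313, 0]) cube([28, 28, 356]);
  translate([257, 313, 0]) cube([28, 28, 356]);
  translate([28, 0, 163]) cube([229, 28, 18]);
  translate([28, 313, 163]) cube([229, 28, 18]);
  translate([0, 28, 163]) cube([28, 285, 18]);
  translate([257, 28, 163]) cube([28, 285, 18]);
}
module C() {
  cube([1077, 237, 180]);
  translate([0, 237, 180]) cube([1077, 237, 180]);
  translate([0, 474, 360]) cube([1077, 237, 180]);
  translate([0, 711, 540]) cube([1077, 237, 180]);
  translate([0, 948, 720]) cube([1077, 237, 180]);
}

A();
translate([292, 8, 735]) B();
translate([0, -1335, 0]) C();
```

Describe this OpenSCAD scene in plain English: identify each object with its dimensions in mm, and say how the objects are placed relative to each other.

A is a rectangular dining table. The top is 670×856×27 mm with its upper surface at z = 735 mm. It stands on four round legs of 68 mm diameter, each leg's bounding box inset 29 mm from the nearest pair of top edges, running from the floor to the underside of the top.

B is a simple wooden stool: a rectangular seat 285 mm (x) by 341 mm (y), 31 mm thick, top face at z = 387 mm, on four square legs, each 28×28 mm in cross-section. The legs rest on z = 0, each flush with a corner of the seat. Four stretchers, 28 mm wide and 18 mm tall, connect adjacent legs with their undersides at z = 163 mm, each running between the inner faces of the legs it joins and aligned with the legs' outer faces on the other axis.

C is a straight staircase of 5 solid steps. Each step is 1077 mm wide (x), 237 mm deep (y, the going) and 180 mm tall (the rise). The first step rests on the floor; each subsequent step sits one going further in +y and one rise higher in +z, directly behind and above the previous step with no overlap.

The stool is on top of the table. The staircase is on the floor beside the table on its −y side.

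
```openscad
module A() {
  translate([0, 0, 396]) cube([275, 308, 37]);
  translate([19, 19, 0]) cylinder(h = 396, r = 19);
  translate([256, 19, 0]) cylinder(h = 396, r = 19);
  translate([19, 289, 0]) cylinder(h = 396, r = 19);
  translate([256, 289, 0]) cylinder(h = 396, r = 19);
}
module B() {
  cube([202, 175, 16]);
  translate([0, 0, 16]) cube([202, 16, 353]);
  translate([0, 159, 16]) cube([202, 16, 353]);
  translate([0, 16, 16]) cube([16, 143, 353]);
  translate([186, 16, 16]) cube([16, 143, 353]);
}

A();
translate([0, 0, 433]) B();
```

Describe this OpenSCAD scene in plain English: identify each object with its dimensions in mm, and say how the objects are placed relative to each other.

A is a four-legged stool. The seat is a 275×308×37 mm slab whose top surface is at z = 433 mm; four round legs, each 38 mm in diameter, run from the floor (z = 0) to the underside of the seat, each leg's axis is inset half a diameter from the nearest pair of seat edges (so the leg's bounding box is flush with the corner).

B is an open storage box with external size 202×175×369 mm and wall thickness 16 mm (the base is also 16 mm thick). The base covers the whole footprint; the four walls stand on the base, with the y-facing walls full-width and the x-facing walls fitting between their inner faces.

The open box is on top of the stool.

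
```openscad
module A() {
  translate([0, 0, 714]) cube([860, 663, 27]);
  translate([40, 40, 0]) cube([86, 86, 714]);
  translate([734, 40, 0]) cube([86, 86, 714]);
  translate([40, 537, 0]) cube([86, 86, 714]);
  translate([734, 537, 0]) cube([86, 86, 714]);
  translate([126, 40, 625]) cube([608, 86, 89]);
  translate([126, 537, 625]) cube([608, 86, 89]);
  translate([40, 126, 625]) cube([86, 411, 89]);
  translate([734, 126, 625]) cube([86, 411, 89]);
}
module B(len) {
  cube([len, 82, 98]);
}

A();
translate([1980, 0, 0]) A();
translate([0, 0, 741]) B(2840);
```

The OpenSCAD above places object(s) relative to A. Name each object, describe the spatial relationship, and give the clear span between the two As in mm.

A is a table. B is a beam. A beam spans the tops of two tables. The clear span between the two tables is 1120 mm.

Second table starts at x = 1980; first ends at x = 860; clear span = 1980 − 860 = 1120 mm.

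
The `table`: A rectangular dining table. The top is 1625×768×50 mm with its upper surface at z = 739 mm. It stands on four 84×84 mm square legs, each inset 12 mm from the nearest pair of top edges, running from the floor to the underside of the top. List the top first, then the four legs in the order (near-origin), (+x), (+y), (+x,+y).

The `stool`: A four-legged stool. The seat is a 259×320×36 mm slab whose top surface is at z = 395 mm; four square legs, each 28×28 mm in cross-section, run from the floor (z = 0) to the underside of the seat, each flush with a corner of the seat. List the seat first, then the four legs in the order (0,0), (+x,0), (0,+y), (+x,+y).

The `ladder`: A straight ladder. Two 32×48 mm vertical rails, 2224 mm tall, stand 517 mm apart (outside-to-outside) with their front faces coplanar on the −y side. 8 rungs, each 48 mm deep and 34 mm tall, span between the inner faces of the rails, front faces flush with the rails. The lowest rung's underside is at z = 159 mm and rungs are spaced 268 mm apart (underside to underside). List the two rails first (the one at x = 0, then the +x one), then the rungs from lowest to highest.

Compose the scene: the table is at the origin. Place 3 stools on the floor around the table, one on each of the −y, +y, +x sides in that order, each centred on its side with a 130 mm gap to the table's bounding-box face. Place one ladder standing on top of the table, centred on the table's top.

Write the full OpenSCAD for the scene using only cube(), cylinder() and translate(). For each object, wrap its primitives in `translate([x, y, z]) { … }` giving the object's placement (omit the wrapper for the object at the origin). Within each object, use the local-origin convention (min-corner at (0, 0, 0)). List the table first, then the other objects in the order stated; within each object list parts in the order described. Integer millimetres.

translate([0, 0, 689]) cube([1625, 768, 50]);
translate([12, 12, 0]) cube([84, 84, 689]);
translate([1529, 12, 0]) cube([84, 84, 689]);
translate([12, 672, 0]) cube([84, 84, 689]);
translate([1529, 672, 0]) cube([84, 84, 689]);
translate([683, -450, 0]) {
  translate([0, 0, 359]) cube([259, 320, 36]);
  cube([28, 28, 359]);
  translate([231, 0, 0]) cube([28, 28, 359]);
  translate([0, 292, 0]) cube([28, 28, 359]);
  translate([231, 292, 0]) cube([28, 28, 359]);
}
translate([683, 898, 0]) {
  translate([0, 0, 359]) cube([259, 320, 36]);
  cube([28, 28, 359]);
  translate([231, 0, 0]) cube([28, 28, 359]);
  translate([0, 292, 0]) cube([28, 28, 359]);
  translate([231, 292, 0]) cube([28, 28, 359]);
}
translate([1755, 224, 0]) {
  translate([0, 0, 359]) cube([259, 320, 36]);
  cube([28, 28, 359]);
  translate([231, 0, 0]) cube([28, 28, 359]);
  translate([0, 292, 0]) cube([28, 28, 359]);
  translate([231, 292, 0]) cube([28, 28, 359]);
}
translate([554, 360, 739]) {
  cube([32, 48, 2224]);
  translate([485, 0, 0]) cube([32, 48, 2224]);
  translate([32, 0, 159]) cube([453, 48, 34]);
  translate([32, 0, 427]) cube([453, 48, 34]);
  translate([32, 0, 695]) cube([453, 48, 34]);
  translate([32, 0, 963]) cube([453, 48, 34]);
  translate([32, 0, 1231]) cube([453, 48, 34]);
  translate([32, 0, 1499]) cube([453, 48, 34]);
  translate([32, 0, 1767]) cube([453, 48, 34]);
  translate([32, 0, 2035]) cube([453, 48, 34]);
}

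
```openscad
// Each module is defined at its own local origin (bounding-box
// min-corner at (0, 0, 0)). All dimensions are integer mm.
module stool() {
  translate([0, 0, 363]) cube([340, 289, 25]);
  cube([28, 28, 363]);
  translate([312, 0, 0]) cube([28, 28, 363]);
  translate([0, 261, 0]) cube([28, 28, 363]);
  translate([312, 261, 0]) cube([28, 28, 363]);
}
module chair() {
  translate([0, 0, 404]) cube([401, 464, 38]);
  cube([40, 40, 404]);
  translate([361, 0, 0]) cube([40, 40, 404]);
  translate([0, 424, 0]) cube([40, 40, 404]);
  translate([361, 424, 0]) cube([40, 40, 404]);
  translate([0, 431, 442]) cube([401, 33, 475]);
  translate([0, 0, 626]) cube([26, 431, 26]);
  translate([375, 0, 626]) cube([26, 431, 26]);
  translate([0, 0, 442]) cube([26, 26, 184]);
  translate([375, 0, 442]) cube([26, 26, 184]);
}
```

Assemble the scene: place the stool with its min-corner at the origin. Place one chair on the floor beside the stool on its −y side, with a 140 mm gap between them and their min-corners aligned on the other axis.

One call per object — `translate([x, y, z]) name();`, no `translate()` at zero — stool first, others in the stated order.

stool();
translate([0, -604, 0]) chair();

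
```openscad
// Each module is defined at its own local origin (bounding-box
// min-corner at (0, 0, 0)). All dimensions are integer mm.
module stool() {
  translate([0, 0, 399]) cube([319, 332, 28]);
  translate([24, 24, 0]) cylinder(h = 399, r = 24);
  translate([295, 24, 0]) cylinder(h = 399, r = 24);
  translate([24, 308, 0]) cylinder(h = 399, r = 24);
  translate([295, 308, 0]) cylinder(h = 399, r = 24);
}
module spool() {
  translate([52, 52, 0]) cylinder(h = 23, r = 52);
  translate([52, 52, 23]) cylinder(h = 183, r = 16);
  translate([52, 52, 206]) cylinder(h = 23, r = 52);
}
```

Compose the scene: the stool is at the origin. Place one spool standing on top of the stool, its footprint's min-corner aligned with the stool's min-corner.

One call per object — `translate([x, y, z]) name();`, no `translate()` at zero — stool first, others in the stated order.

stool();
translate([0, 0, 427]) spool();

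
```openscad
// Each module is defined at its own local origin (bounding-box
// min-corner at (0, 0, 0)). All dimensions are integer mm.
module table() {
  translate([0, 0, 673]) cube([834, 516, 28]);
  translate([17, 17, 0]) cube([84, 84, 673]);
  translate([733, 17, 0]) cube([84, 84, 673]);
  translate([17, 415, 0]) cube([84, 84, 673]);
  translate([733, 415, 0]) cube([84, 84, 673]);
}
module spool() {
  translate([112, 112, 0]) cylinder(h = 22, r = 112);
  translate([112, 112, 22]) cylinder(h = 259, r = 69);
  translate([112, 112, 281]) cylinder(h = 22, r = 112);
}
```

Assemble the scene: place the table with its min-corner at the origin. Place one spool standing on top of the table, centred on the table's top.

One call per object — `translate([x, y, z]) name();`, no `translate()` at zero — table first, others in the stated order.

table();
translate([305, 146, 701]) spool();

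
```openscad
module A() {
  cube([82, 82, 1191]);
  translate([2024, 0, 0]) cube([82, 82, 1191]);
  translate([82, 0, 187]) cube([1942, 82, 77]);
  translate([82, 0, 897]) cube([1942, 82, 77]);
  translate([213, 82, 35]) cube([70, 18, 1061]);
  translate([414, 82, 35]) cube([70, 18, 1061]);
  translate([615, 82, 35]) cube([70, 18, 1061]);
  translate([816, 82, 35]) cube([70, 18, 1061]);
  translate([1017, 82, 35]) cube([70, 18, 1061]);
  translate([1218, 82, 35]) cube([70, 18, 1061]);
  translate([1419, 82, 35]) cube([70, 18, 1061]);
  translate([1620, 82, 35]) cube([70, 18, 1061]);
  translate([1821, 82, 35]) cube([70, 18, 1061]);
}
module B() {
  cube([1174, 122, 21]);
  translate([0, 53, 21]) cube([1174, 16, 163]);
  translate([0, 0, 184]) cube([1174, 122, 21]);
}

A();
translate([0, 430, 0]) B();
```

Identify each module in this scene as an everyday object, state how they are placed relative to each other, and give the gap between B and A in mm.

A is a fence section. B is an I-beam. The I-beam is on the floor beside the fence section on its +y side. The gap between the I-beam and the fence section is 330 mm.

The I-beam's nearest face is 330 mm from the fence section's +y face.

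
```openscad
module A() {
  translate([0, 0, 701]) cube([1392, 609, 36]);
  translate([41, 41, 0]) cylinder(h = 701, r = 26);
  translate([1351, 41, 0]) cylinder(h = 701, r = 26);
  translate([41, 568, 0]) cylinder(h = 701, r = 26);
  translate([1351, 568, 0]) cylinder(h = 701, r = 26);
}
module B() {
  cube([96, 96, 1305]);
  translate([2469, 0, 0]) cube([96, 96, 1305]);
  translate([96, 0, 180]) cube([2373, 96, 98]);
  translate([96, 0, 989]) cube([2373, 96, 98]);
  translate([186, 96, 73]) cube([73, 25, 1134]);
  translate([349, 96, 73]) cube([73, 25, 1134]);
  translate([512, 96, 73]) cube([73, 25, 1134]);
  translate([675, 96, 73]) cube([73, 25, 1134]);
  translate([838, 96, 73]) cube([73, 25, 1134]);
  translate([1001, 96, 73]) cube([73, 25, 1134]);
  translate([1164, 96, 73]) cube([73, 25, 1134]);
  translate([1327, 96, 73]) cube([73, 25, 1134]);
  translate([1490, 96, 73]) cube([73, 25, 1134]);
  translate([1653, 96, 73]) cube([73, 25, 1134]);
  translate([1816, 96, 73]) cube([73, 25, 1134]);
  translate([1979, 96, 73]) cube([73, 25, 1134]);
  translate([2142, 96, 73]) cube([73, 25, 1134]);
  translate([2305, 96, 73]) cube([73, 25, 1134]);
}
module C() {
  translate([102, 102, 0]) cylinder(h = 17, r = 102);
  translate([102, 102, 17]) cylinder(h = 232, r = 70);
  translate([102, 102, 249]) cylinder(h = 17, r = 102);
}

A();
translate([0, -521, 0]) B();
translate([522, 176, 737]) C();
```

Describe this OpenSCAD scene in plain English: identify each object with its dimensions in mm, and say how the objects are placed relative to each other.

A is a table: top 1392 mm (x) × 609 mm (y), 36 mm thick, upper face at z = 737 mm, on four round legs of 52 mm diameter, each leg's bounding box inset 15 mm from the nearest pair of top edges, running from z = 0 to the bottom of the top.

B is a fence section. Two 96×96 mm posts, 1305 mm tall, stand on the floor with a clear span of 2373 mm between their inner faces. Two horizontal rails of 96×98 mm section span the gap between the posts with their undersides at z = 180 mm and z = 989 mm, flush with the posts' −y face. 14 pickets, each 73 mm wide, 25 mm thick and 1134 mm tall, are fixed to the +y face of the rails with their bottoms at z = 73 mm, evenly spaced across the span with equal gaps (rounded down to the nearest mm) at the −x end and between each pair — any rounding remainder accumulates at the +x end.

C is a spool: two coaxial disc flanges of radius 102 mm and thickness 17 mm, joined by a core cylinder of radius 70 mm and height 232 mm. The lower flange rests on z = 0 and the three cylinders share a vertical axis.

The fence section is on the floor beside the table on its −y side. The spool is on top of the table.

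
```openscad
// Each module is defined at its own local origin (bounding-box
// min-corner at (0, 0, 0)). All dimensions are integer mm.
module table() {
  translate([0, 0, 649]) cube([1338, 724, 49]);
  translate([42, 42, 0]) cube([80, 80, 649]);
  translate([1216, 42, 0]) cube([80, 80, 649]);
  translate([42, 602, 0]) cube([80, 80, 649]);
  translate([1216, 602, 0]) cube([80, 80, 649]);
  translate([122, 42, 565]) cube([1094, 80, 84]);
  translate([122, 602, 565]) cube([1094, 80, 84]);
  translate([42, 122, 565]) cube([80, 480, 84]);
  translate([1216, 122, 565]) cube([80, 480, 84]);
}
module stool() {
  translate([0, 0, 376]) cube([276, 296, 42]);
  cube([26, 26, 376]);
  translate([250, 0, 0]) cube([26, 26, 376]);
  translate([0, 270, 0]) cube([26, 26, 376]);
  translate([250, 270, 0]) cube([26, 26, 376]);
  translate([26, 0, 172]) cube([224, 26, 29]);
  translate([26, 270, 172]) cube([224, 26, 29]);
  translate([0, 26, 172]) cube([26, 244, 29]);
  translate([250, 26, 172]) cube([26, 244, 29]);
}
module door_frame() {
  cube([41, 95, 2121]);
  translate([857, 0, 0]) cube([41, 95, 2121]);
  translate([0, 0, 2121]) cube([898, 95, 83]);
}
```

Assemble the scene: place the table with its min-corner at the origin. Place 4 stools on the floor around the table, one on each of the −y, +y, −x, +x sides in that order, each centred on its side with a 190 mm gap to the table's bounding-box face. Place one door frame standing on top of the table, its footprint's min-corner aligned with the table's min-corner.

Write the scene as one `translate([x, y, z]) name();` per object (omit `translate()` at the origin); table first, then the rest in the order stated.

table();
translate([531, -486, 0]) stool();
translate([531, 914, 0]) stool();
translate([-466, 214, 0]) stool();
translate([1528, 214, 0]) stool();
translate([0, 0, 698]) door_frame();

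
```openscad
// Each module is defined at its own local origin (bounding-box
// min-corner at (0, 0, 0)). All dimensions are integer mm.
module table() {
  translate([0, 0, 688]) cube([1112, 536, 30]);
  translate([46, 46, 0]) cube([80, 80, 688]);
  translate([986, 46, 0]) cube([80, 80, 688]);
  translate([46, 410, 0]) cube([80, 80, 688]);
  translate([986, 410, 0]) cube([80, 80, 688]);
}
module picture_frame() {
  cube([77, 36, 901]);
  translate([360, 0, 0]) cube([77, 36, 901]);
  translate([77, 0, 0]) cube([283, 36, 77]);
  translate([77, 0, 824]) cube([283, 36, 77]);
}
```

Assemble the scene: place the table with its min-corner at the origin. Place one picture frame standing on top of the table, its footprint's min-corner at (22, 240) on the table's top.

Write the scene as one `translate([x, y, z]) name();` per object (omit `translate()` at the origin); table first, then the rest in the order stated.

table();
translate([22, 240, 718]) picture_frame();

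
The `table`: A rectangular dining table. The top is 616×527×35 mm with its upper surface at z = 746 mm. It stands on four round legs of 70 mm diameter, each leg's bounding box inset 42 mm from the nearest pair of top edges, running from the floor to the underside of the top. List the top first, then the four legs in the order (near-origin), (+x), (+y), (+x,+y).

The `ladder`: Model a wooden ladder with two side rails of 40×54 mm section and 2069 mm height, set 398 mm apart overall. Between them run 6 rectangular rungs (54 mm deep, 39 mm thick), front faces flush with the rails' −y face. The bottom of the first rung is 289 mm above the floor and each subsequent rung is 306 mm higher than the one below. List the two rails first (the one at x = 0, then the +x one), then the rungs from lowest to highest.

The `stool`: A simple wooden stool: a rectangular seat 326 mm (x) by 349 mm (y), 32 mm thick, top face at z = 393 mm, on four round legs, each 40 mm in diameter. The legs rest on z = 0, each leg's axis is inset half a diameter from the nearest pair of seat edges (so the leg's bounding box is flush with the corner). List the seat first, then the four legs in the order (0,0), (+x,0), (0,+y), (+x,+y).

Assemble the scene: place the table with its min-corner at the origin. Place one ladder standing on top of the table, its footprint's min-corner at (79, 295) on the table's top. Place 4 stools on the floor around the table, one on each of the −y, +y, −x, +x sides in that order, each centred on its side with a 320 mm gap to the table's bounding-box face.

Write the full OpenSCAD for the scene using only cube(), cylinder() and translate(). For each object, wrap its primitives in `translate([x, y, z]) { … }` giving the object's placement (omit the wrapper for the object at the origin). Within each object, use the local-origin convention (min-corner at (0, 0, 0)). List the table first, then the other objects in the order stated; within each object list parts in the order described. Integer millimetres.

translate([0, 0, 711]) cube([616, 527, 35]);
translate([77, 77, 0]) cylinder(h = 711, r = 35);
translate([539, 77, 0]) cylinder(h = 711, r = 35);
translate([77, 450, 0]) cylinder(h = 711, r = 35);
translate([539, 450, 0]) cylinder(h = 711, r = 35);
translate([79, 295, 746]) {
  cube([40, 54, 2069]);
  translate([358, 0, 0]) cube([40, 54, 2069]);
  translate([40, 0, 289]) cube([318, 54, 39]);
  translate([40, 0, 595]) cube([318, 54, 39]);
  translate([40, 0, 901]) cube([318, 54, 39]);
  translate([40, 0, 1207]) cube([318, 54, 39]);
  translate([40, 0, 1513]) cube([318, 54, 39]);
  translate([40, 0, 1819]) cube([318, 54, 39]);
}
translate([145, -669, 0]) {
  translate([0, 0, 361]) cube([326, 349, 32]);
  translate([20, 20, 0]) cylinder(h = 361, r = 20);
  translate([306, 20, 0]) cylinder(h = 361, r = 20);
  translate([20, 329, 0]) cylinder(h = 361, r = 20);
  translate([306, 329, 0]) cylinder(h = 361, r = 20);
}
translate([145, 847, 0]) {
  translate([0, 0, 361]) cube([326, 349, 32]);
  translate([20, 20, 0]) cylinder(h = 361, r = 20);
  translate([306, 20, 0]) cylinder(h = 361, r = 20);
  translate([20, 329, 0]) cylinder(h = 361, r = 20);
  translate([306, 329, 0]) cylinder(h = 361, r = 20);
}
translate([-646, 89, 0]) {
  translate([0, 0, 361]) cube([326, 349, 32]);
  translate([20, 20, 0]) cylinder(h = 361, r = 20);
  translate([306, 20, 0]) cylinder(h = 361, r = 20);
  translate([20, 329, 0]) cylinder(h = 361, r = 20);
  translate([306, 329, 0]) cylinder(h = 361, r = 20);
}
translate([936, 89, 0]) {
  translate([0, 0, 361]) cube([326, 349, 32]);
  translate([20, 20, 0]) cylinder(h = 361, r = 20);
  translate([306, 20, 0]) cylinder(h = 361, r = 20);
  translate([20, 329, 0]) cylinder(h = 361, r = 20);
  translate([306, 329, 0]) cylinder(h = 361, r = 20);
}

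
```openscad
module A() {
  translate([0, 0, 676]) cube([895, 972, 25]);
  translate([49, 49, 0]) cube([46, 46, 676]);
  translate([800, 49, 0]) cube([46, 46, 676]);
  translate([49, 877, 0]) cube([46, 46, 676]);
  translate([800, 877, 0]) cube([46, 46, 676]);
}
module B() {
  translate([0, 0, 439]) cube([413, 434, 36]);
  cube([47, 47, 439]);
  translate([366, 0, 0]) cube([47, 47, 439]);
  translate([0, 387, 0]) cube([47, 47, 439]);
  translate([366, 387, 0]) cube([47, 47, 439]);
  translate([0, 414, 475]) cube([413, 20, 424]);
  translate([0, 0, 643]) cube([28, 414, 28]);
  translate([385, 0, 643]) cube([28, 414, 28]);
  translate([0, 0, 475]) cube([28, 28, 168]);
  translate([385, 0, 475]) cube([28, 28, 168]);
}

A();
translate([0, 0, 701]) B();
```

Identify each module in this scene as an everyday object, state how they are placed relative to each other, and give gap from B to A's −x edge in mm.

A is a table. B is a chair. The chair is on top of the table. The gap from the chair to the table's −x edge is 0 mm.

The chair's min-x is at 0; the table's min-x is 0; gap = 0 mm.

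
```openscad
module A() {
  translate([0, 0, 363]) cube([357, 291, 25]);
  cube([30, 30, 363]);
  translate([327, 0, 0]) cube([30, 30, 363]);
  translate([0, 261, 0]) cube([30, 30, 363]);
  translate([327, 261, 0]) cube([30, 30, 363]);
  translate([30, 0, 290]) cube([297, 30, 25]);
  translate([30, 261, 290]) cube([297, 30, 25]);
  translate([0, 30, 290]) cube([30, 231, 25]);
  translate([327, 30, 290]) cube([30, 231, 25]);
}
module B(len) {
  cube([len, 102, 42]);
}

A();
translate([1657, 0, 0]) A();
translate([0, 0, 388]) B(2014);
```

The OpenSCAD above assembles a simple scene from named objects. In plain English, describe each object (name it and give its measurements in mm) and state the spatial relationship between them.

A is a four-legged stool. The seat is a 357×291×25 mm slab whose top surface is at z = 388 mm; four square legs, each 30×30 mm in cross-section, run from the floor (z = 0) to the underside of the seat, each flush with a corner of the seat. Four stretchers, 30 mm wide and 25 mm tall, connect adjacent legs with their undersides at z = 290 mm, each running between the inner faces of the legs it joins and aligned with the legs' outer faces on the other axis.

B is a rectangular beam 2014 mm long (x), 102 mm deep (y), 42 mm thick (z).

The beam spans the tops of two stools placed 1300 mm apart, resting at z = 388 mm.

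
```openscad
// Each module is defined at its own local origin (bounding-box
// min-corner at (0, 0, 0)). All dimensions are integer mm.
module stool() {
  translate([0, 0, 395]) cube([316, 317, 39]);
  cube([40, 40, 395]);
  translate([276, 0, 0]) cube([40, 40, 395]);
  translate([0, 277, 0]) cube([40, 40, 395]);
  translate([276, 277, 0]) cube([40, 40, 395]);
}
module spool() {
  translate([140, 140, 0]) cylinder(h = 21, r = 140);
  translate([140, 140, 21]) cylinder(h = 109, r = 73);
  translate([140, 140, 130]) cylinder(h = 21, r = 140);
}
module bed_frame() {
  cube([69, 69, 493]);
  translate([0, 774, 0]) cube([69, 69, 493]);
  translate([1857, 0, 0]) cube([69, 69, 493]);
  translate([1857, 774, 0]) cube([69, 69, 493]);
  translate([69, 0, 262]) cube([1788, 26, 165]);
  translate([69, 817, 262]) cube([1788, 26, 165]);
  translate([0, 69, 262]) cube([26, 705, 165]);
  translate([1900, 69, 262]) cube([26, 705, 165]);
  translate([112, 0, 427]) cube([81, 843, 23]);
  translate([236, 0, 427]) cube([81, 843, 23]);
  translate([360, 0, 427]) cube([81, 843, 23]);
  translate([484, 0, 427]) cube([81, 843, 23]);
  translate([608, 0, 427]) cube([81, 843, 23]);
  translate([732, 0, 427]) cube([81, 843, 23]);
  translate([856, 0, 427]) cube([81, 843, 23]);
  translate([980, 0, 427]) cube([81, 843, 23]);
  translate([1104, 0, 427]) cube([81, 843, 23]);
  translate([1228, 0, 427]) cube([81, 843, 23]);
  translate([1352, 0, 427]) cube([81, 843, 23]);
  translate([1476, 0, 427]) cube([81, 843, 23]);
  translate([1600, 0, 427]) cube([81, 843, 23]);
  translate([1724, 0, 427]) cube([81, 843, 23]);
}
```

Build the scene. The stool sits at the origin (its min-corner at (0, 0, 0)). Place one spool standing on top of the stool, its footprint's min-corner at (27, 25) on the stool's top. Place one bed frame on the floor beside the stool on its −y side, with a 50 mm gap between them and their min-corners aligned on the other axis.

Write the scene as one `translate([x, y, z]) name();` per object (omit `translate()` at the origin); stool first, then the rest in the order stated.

stool();
translate([27, 25, 434]) spool();
translate([0, -893, 0]) bed_frame();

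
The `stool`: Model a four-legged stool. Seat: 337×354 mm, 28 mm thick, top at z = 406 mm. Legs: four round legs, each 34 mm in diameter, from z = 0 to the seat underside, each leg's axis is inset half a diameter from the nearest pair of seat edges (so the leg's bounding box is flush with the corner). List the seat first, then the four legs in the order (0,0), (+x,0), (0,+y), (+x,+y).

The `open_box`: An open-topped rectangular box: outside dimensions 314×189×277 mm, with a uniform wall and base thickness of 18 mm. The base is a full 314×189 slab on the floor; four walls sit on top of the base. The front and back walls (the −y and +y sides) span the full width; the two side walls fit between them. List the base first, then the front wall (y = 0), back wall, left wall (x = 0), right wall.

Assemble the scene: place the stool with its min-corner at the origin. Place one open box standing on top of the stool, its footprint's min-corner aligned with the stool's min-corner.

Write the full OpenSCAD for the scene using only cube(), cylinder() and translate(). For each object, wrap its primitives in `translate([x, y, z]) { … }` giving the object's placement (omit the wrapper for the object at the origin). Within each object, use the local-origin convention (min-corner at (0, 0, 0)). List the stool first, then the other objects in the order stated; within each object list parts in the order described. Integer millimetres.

translate([0, 0, 378]) cube([337, 354, 28]);
translate([17, 17, 0]) cylinder(h = 378, r = 17);
translate([320, 17, 0]) cylinder(h = 378, r = 17);
translate([17, 337, 0]) cylinder(h = 378, r = 17);
translate([320, 337, 0]) cylinder(h = 378, r = 17);
translate([0, 0, 406]) {
  cube([314, 189, 18]);
  translate([0, 0, 18]) cube([314, 18, 259]);
  translate([0, 171, 18]) cube([314, 18, 259]);
  translate([0, 18, 18]) cube([18, 153, 259]);
  translate([296, 18, 18]) cube([18, 153, 259]);
}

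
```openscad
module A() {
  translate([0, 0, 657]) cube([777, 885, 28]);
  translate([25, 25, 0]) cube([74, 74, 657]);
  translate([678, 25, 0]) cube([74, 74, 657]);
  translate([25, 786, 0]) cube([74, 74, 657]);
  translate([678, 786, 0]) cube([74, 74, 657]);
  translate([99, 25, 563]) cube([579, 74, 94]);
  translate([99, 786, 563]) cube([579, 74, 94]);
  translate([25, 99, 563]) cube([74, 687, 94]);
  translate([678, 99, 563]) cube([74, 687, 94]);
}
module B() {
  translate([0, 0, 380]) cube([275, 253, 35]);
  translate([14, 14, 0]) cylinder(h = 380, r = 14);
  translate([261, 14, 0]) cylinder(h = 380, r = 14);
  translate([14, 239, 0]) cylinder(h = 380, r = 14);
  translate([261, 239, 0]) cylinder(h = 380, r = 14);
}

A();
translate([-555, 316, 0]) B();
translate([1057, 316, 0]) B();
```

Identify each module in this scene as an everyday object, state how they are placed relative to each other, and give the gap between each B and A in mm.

Each stool's nearest face is 280 mm from the table's bounding box.

A is a table. B is a stool. Two stools sit around the table at the −x, +x sides. The gap between each stool and the table is 280 mm.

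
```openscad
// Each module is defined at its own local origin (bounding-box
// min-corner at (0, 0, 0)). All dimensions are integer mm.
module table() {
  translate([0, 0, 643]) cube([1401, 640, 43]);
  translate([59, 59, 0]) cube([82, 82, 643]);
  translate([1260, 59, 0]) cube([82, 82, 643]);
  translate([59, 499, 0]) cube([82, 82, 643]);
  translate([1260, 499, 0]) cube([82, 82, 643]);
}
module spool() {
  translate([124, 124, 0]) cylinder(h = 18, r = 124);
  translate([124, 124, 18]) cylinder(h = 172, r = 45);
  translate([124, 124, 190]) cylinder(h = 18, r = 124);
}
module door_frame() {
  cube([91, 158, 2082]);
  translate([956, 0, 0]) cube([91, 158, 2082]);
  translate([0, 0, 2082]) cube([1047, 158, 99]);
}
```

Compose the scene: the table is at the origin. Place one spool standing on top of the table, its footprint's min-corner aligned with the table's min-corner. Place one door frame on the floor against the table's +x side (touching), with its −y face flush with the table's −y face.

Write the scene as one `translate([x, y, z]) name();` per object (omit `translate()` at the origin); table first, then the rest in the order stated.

table();
translate([0, 0, 686]) spool();
translate([1401, 0, 0]) door_frame();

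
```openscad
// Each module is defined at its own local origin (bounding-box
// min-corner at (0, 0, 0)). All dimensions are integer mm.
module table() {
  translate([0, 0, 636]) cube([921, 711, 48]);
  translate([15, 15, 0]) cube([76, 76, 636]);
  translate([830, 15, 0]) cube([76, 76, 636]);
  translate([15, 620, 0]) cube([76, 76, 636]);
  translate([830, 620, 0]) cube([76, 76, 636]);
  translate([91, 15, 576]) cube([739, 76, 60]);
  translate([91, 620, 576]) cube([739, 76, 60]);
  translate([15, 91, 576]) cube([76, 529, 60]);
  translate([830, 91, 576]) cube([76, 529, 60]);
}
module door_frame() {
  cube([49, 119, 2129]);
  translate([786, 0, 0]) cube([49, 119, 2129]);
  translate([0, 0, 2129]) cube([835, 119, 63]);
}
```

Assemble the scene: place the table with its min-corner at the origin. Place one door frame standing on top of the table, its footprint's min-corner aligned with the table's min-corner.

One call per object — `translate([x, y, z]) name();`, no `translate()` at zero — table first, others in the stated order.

table();
translate([0, 0, 684]) door_frame();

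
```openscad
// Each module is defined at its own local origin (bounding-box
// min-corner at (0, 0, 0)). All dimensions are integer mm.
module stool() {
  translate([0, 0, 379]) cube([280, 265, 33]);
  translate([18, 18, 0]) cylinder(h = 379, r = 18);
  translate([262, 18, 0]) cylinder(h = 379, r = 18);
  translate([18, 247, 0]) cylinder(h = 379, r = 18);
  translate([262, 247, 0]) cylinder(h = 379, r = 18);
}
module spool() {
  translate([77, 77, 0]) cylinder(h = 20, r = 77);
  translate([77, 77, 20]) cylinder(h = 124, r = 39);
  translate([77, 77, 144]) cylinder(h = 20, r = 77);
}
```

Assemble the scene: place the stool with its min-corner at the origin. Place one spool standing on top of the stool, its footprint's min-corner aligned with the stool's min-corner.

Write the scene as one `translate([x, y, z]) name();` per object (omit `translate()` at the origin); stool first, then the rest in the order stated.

stool();
translate([0, 0, 412]) spool();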